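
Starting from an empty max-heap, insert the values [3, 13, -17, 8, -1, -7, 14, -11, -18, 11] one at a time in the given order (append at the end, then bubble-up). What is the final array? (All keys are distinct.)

Insert 3:
  append 3 at index 0 → [3] (no swap needed)
Insert 13:
  append 13 at index 1 → [3, 13]
  13 > parent 3 at index 0, swap → [13, 3]
Insert -17:
  append -17 at index 2 → [13, 3, -17] (no swap needed)
Insert 8:
  append 8 at index 3 → [13, 3, -17, 8]
  8 > parent 3 at index 1, swap → [13, 8, -17, 3]
Insert -1:
  append -1 at index 4 → [13, 8, -17, 3, -1] (no swap needed)
Insert -7:
  append -7 at index 5 → [13, 8, -17, 3, -1, -7]
  -7 > parent -17 at index 2, swap → [13, 8, -7, 3, -1, -17]
Insert 14:
  append 14 at index 6 → [13, 8, -7, 3, -1, -17, 14]
  14 > parent -7 at index 2, swap → [13, 8, 14, 3, -1, -17, -7]
  14 > parent 13 at index 0, swap → [14, 8, 13, 3, -1, -17, -7]
Insert -11:
  append -11 at index 7 → [14, 8, 13, 3, -1, -17, -7, -11] (no swap needed)
Insert -18:
  append -18 at index 8 → [14, 8, 13, 3, -1, -17, -7, -11, -18] (no swap needed)
Insert 11:
  append 11 at index 9 → [14, 8, 13, 3, -1, -17, -7, -11, -18, 11]
  11 > parent -1 at index 4, swap → [14, 8, 13, 3, 11, -17, -7, -11, -18, -1]
  11 > parent 8 at index 1, swap → [14, 11, 13, 3, 8, -17, -7, -11, -18, -1]

[14, 11, 13, 3, 8, -17, -7, -11, -18, -1]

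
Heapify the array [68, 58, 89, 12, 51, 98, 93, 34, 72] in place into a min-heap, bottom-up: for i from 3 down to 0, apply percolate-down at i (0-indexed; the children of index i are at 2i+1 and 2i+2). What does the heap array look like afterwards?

[12, 34, 89, 58, 51, 98, 93, 68, 72]

sift down from index 3: already satisfies heap property
sift down from index 2: already satisfies heap property
sift down from index 1:
  58 vs smaller child 12 at index 3, swap → [68, 12, 89, 58, 51, 98, 93, 34, 72]
  58 vs smaller child 34 at index 7, swap → [68, 12, 89, 34, 51, 98, 93, 58, 72]
sift down from index 0:
  68 vs smaller child 12 at index 1, swap → [12, 68, 89, 34, 51, 98, 93, 58, 72]
  68 vs smaller child 34 at index 3, swap → [12, 34, 89, 68, 51, 98, 93, 58, 72]
  68 vs smaller child 58 at index 7, swap → [12, 34, 89, 58, 51, 98, 93, 68, 72]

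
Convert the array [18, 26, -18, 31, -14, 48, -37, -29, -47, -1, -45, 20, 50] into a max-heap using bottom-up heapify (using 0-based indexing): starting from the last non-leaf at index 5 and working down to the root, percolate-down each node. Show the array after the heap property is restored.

sift down from index 5:
  48 vs larger child 50 at index 12, swap → [18, 26, -18, 31, -14, 50, -37, -29, -47, -1, -45, 20, 48]
sift down from index 4:
  -14 vs larger child -1 at index 9, swap → [18, 26, -18, 31, -1, 50, -37, -29, -47, -14, -45, 20, 48]
sift down from index 3: already satisfies heap property
sift down from index 2:
  -18 vs larger child 50 at index 5, swap → [18, 26, 50, 31, -1, -18, -37, -29, -47, -14, -45, 20, 48]
  -18 vs larger child 48 at index 12, swap → [18, 26, 50, 31, -1, 48, -37, -29, -47, -14, -45, 20, -18]
sift down from index 1:
  26 vs larger child 31 at index 3, swap → [18, 31, 50, 26, -1, 48, -37, -29, -47, -14, -45, 20, -18]
sift down from index 0:
  18 vs larger child 50 at index 2, swap → [50, 31, 18, 26, -1, 48, -37, -29, -47, -14, -45, 20, -18]
  18 vs larger child 48 at index 5, swap → [50, 31, 48, 26, -1, 18, -37, -29, -47, -14, -45, 20, -18]
  18 vs larger child 20 at index 11, swap → [50, 31, 48, 26, -1, 20, -37, -29, -47, -14, -45, 18, -18]

[50, 31, 48, 26, -1, 20, -37, -29, -47, -14, -45, 18, -18]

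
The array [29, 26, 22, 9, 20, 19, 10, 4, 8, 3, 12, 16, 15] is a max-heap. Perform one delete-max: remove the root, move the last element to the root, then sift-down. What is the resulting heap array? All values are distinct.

[26, 20, 22, 9, 15, 19, 10, 4, 8, 3, 12, 16]

remove root 29; move last element 15 to root → [15, 26, 22, 9, 20, 19, 10, 4, 8, 3, 12, 16]
15 vs larger child 26 at index 1, swap → [26, 15, 22, 9, 20, 19, 10, 4, 8, 3, 12, 16]
15 vs larger child 20 at index 4, swap → [26, 20, 22, 9, 15, 19, 10, 4, 8, 3, 12, 16]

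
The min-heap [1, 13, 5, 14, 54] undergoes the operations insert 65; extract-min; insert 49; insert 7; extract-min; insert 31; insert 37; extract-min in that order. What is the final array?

insert 65:
  append 65 at index 5 → [1, 13, 5, 14, 54, 65] (no swap needed)
extract-min → returns 1:
  remove root 1; move last element 65 to root → [65, 13, 5, 14, 54]
  65 vs smaller child 5 at index 2, swap → [5, 13, 65, 14, 54]
insert 49:
  append 49 at index 5 → [5, 13, 65, 14, 54, 49]
  49 < parent 65 at index 2, swap → [5, 13, 49, 14, 54, 65]
insert 7:
  append 7 at index 6 → [5, 13, 49, 14, 54, 65, 7]
  7 < parent 49 at index 2, swap → [5, 13, 7, 14, 54, 65, 49]
extract-min → returns 5:
  remove root 5; move last element 49 to root → [49, 13, 7, 14, 54, 65]
  49 vs smaller child 7 at index 2, swap → [7, 13, 49, 14, 54, 65]
insert 31:
  append 31 at index 6 → [7, 13, 49, 14, 54, 65, 31]
  31 < parent 49 at index 2, swap → [7, 13, 31, 14, 54, 65, 49]
insert 37:
  append 37 at index 7 → [7, 13, 31, 14, 54, 65, 49, 37] (no swap needed)
extract-min → returns 7:
  remove root 7; move last element 37 to root → [37, 13, 31, 14, 54, 65, 49]
  37 vs smaller child 13 at index 1, swap → [13, 37, 31, 14, 54, 65, 49]
  37 vs smaller child 14 at index 3, swap → [13, 14, 31, 37, 54, 65, 49]

[13, 14, 31, 37, 54, 65, 49]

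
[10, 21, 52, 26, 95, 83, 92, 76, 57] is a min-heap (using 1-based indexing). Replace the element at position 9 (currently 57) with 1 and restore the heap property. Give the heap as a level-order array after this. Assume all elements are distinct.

[1, 10, 52, 21, 95, 83, 92, 76, 26]

set index 9 from 57 to 1 → [10, 21, 52, 26, 95, 83, 92, 76, 1]
1 < parent 26 at index 4, swap → [10, 21, 52, 1, 95, 83, 92, 76, 26]
1 < parent 21 at index 2, swap → [10, 1, 52, 21, 95, 83, 92, 76, 26]
1 < parent 10 at index 1, swap → [1, 10, 52, 21, 95, 83, 92, 76, 26]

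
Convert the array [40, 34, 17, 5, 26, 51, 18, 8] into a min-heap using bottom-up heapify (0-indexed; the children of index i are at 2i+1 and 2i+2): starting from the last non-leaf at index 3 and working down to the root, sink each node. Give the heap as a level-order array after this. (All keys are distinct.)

[5, 8, 17, 34, 26, 51, 18, 40]

sift down from index 3: already satisfies heap property
sift down from index 2: already satisfies heap property
sift down from index 1:
  34 vs smaller child 5 at index 3, swap → [40, 5, 17, 34, 26, 51, 18, 8]
  34 vs only child 8 at index 7, swap → [40, 5, 17, 8, 26, 51, 18, 34]
sift down from index 0:
  40 vs smaller child 5 at index 1, swap → [5, 40, 17, 8, 26, 51, 18, 34]
  40 vs smaller child 8 at index 3, swap → [5, 8, 17, 40, 26, 51, 18, 34]
  40 vs only child 34 at index 7, swap → [5, 8, 17, 34, 26, 51, 18, 40]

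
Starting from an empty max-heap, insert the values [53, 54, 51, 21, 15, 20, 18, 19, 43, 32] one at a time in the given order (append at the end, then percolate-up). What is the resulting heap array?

Insert 53:
  append 53 at index 0 → [53] (no swap needed)
Insert 54:
  append 54 at index 1 → [53, 54]
  54 > parent 53 at index 0, swap → [54, 53]
Insert 51:
  append 51 at index 2 → [54, 53, 51] (no swap needed)
Insert 21:
  append 21 at index 3 → [54, 53, 51, 21] (no swap needed)
Insert 15:
  append 15 at index 4 → [54, 53, 51, 21, 15] (no swap needed)
Insert 20:
  append 20 at index 5 → [54, 53, 51, 21, 15, 20] (no swap needed)
Insert 18:
  append 18 at index 6 → [54, 53, 51, 21, 15, 20, 18] (no swap needed)
Insert 19:
  append 19 at index 7 → [54, 53, 51, 21, 15, 20, 18, 19] (no swap needed)
Insert 43:
  append 43 at index 8 → [54, 53, 51, 21, 15, 20, 18, 19, 43]
  43 > parent 21 at index 3, swap → [54, 53, 51, 43, 15, 20, 18, 19, 21]
Insert 32:
  append 32 at index 9 → [54, 53, 51, 43, 15, 20, 18, 19, 21, 32]
  32 > parent 15 at index 4, swap → [54, 53, 51, 43, 32, 20, 18, 19, 21, 15]

[54, 53, 51, 43, 32, 20, 18, 19, 21, 15]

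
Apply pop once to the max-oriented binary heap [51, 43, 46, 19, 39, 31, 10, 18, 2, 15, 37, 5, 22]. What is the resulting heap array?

[46, 43, 31, 19, 39, 22, 10, 18, 2, 15, 37, 5]

remove root 51; move last element 22 to root → [22, 43, 46, 19, 39, 31, 10, 18, 2, 15, 37, 5]
22 vs larger child 46 at index 2, swap → [46, 43, 22, 19, 39, 31, 10, 18, 2, 15, 37, 5]
22 vs larger child 31 at index 5, swap → [46, 43, 31, 19, 39, 22, 10, 18, 2, 15, 37, 5]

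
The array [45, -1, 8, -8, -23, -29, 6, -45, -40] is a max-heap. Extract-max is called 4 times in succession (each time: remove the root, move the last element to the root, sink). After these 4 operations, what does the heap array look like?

[-8, -23, -29, -40, -45]

extract-max #1 returns 45:
  remove root 45; move last element -40 to root → [-40, -1, 8, -8, -23, -29, 6, -45]
  -40 vs larger child 8 at index 2, swap → [8, -1, -40, -8, -23, -29, 6, -45]
  -40 vs larger child 6 at index 6, swap → [8, -1, 6, -8, -23, -29, -40, -45]
extract-max #2 returns 8:
  remove root 8; move last element -45 to root → [-45, -1, 6, -8, -23, -29, -40]
  -45 vs larger child 6 at index 2, swap → [6, -1, -45, -8, -23, -29, -40]
  -45 vs larger child -29 at index 5, swap → [6, -1, -29, -8, -23, -45, -40]
extract-max #3 returns 6:
  remove root 6; move last element -40 to root → [-40, -1, -29, -8, -23, -45]
  -40 vs larger child -1 at index 1, swap → [-1, -40, -29, -8, -23, -45]
  -40 vs larger child -8 at index 3, swap → [-1, -8, -29, -40, -23, -45]
extract-max #4 returns -1:
  remove root -1; move last element -45 to root → [-45, -8, -29, -40, -23]
  -45 vs larger child -8 at index 1, swap → [-8, -45, -29, -40, -23]
  -45 vs larger child -23 at index 4, swap → [-8, -23, -29, -40, -45]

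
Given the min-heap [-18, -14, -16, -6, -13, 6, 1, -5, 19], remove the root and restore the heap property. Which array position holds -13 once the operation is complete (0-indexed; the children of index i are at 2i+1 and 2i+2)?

4

remove root -18; move last element 19 to root → [19, -14, -16, -6, -13, 6, 1, -5]
19 vs smaller child -16 at index 2, swap → [-16, -14, 19, -6, -13, 6, 1, -5]
19 vs smaller child 1 at index 6, swap → [-16, -14, 1, -6, -13, 6, 19, -5]
resulting array: [-16, -14, 1, -6, -13, 6, 19, -5]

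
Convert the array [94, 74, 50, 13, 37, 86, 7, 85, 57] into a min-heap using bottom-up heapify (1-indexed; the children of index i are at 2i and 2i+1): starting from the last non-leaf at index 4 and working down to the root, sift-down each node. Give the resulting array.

[7, 13, 50, 57, 37, 86, 94, 85, 74]

sift down from index 4: already satisfies heap property
sift down from index 3:
  50 vs smaller child 7 at index 7, swap → [94, 74, 7, 13, 37, 86, 50, 85, 57]
sift down from index 2:
  74 vs smaller child 13 at index 4, swap → [94, 13, 7, 74, 37, 86, 50, 85, 57]
  74 vs smaller child 57 at index 9, swap → [94, 13, 7, 57, 37, 86, 50, 85, 74]
sift down from index 1:
  94 vs smaller child 7 at index 3, swap → [7, 13, 94, 57, 37, 86, 50, 85, 74]
  94 vs smaller child 50 at index 7, swap → [7, 13, 50, 57, 37, 86, 94, 85, 74]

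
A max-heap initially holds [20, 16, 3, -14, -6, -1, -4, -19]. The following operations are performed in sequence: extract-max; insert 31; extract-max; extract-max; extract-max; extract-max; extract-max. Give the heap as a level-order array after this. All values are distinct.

[-6, -14, -19]

extract-max → returns 20:
  remove root 20; move last element -19 to root → [-19, 16, 3, -14, -6, -1, -4]
  -19 vs larger child 16 at index 1, swap → [16, -19, 3, -14, -6, -1, -4]
  -19 vs larger child -6 at index 4, swap → [16, -6, 3, -14, -19, -1, -4]
insert 31:
  append 31 at index 7 → [16, -6, 3, -14, -19, -1, -4, 31]
  31 > parent -14 at index 3, swap → [16, -6, 3, 31, -19, -1, -4, -14]
  31 > parent -6 at index 1, swap → [16, 31, 3, -6, -19, -1, -4, -14]
  31 > parent 16 at index 0, swap → [31, 16, 3, -6, -19, -1, -4, -14]
extract-max → returns 31:
  remove root 31; move last element -14 to root → [-14, 16, 3, -6, -19, -1, -4]
  -14 vs larger child 16 at index 1, swap → [16, -14, 3, -6, -19, -1, -4]
  -14 vs larger child -6 at index 3, swap → [16, -6, 3, -14, -19, -1, -4]
extract-max → returns 16:
  remove root 16; move last element -4 to root → [-4, -6, 3, -14, -19, -1]
  -4 vs larger child 3 at index 2, swap → [3, -6, -4, -14, -19, -1]
  -4 vs only child -1 at index 5, swap → [3, -6, -1, -14, -19, -4]
extract-max → returns 3:
  remove root 3; move last element -4 to root → [-4, -6, -1, -14, -19]
  -4 vs larger child -1 at index 2, swap → [-1, -6, -4, -14, -19]
extract-max → returns -1:
  remove root -1; move last element -19 to root → [-19, -6, -4, -14]
  -19 vs larger child -4 at index 2, swap → [-4, -6, -19, -14]
extract-max → returns -4:
  remove root -4; move last element -14 to root → [-14, -6, -19]
  -14 vs larger child -6 at index 1, swap → [-6, -14, -19]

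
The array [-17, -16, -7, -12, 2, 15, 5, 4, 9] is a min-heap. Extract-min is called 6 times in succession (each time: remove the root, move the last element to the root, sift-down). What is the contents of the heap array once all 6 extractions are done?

[5, 9, 15]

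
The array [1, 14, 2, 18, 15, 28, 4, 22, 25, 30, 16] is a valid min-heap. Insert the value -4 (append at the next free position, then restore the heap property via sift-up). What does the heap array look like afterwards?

[-4, 14, 1, 18, 15, 2, 4, 22, 25, 30, 16, 28]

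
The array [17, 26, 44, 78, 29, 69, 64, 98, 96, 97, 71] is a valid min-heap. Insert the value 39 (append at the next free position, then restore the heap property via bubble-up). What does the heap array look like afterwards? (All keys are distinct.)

append 39 at index 11 → [17, 26, 44, 78, 29, 69, 64, 98, 96, 97, 71, 39]
39 < parent 69 at index 5, swap → [17, 26, 44, 78, 29, 39, 64, 98, 96, 97, 71, 69]
39 < parent 44 at index 2, swap → [17, 26, 39, 78, 29, 44, 64, 98, 96, 97, 71, 69]

[17, 26, 39, 78, 29, 44, 64, 98, 96, 97, 71, 69]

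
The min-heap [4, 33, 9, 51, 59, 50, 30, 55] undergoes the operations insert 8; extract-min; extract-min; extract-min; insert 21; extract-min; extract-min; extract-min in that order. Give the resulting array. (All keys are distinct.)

insert 8:
  append 8 at index 8 → [4, 33, 9, 51, 59, 50, 30, 55, 8]
  8 < parent 51 at index 3, swap → [4, 33, 9, 8, 59, 50, 30, 55, 51]
  8 < parent 33 at index 1, swap → [4, 8, 9, 33, 59, 50, 30, 55, 51]
extract-min → returns 4:
  remove root 4; move last element 51 to root → [51, 8, 9, 33, 59, 50, 30, 55]
  51 vs smaller child 8 at index 1, swap → [8, 51, 9, 33, 59, 50, 30, 55]
  51 vs smaller child 33 at index 3, swap → [8, 33, 9, 51, 59, 50, 30, 55]
extract-min → returns 8:
  remove root 8; move last element 55 to root → [55, 33, 9, 51, 59, 50, 30]
  55 vs smaller child 9 at index 2, swap → [9, 33, 55, 51, 59, 50, 30]
  55 vs smaller child 30 at index 6, swap → [9, 33, 30, 51, 59, 50, 55]
extract-min → returns 9:
  remove root 9; move last element 55 to root → [55, 33, 30, 51, 59, 50]
  55 vs smaller child 30 at index 2, swap → [30, 33, 55, 51, 59, 50]
  55 vs only child 50 at index 5, swap → [30, 33, 50, 51, 59, 55]
insert 21:
  append 21 at index 6 → [30, 33, 50, 51, 59, 55, 21]
  21 < parent 50 at index 2, swap → [30, 33, 21, 51, 59, 55, 50]
  21 < parent 30 at index 0, swap → [21, 33, 30, 51, 59, 55, 50]
extract-min → returns 21:
  remove root 21; move last element 50 to root → [50, 33, 30, 51, 59, 55]
  50 vs smaller child 30 at index 2, swap → [30, 33, 50, 51, 59, 55]
extract-min → returns 30:
  remove root 30; move last element 55 to root → [55, 33, 50, 51, 59]
  55 vs smaller child 33 at index 1, swap → [33, 55, 50, 51, 59]
  55 vs smaller child 51 at index 3, swap → [33, 51, 50, 55, 59]
extract-min → returns 33:
  remove root 33; move last element 59 to root → [59, 51, 50, 55]
  59 vs smaller child 50 at index 2, swap → [50, 51, 59, 55]

[50, 51, 59, 55]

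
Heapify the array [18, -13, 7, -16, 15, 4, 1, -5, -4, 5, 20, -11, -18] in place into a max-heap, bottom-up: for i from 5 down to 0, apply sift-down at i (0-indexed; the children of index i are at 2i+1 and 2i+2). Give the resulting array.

[20, 18, 7, -4, 15, 4, 1, -5, -16, 5, -13, -11, -18]

sift down from index 5: already satisfies heap property
sift down from index 4:
  15 vs larger child 20 at index 10, swap → [18, -13, 7, -16, 20, 4, 1, -5, -4, 5, 15, -11, -18]
sift down from index 3:
  -16 vs larger child -4 at index 8, swap → [18, -13, 7, -4, 20, 4, 1, -5, -16, 5, 15, -11, -18]
sift down from index 2: already satisfies heap property
sift down from index 1:
  -13 vs larger child 20 at index 4, swap → [18, 20, 7, -4, -13, 4, 1, -5, -16, 5, 15, -11, -18]
  -13 vs larger child 15 at index 10, swap → [18, 20, 7, -4, 15, 4, 1, -5, -16, 5, -13, -11, -18]
sift down from index 0:
  18 vs larger child 20 at index 1, swap → [20, 18, 7, -4, 15, 4, 1, -5, -16, 5, -13, -11, -18]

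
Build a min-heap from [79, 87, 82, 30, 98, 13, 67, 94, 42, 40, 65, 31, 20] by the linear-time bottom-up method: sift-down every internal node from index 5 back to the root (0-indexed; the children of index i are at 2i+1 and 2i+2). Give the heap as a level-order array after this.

sift down from index 5: already satisfies heap property
sift down from index 4:
  98 vs smaller child 40 at index 9, swap → [79, 87, 82, 30, 40, 13, 67, 94, 42, 98, 65, 31, 20]
sift down from index 3: already satisfies heap property
sift down from index 2:
  82 vs smaller child 13 at index 5, swap → [79, 87, 13, 30, 40, 82, 67, 94, 42, 98, 65, 31, 20]
  82 vs smaller child 20 at index 12, swap → [79, 87, 13, 30, 40, 20, 67, 94, 42, 98, 65, 31, 82]
sift down from index 1:
  87 vs smaller child 30 at index 3, swap → [79, 30, 13, 87, 40, 20, 67, 94, 42, 98, 65, 31, 82]
  87 vs smaller child 42 at index 8, swap → [79, 30, 13, 42, 40, 20, 67, 94, 87, 98, 65, 31, 82]
sift down from index 0:
  79 vs smaller child 13 at index 2, swap → [13, 30, 79, 42, 40, 20, 67, 94, 87, 98, 65, 31, 82]
  79 vs smaller child 20 at index 5, swap → [13, 30, 20, 42, 40, 79, 67, 94, 87, 98, 65, 31, 82]
  79 vs smaller child 31 at index 11, swap → [13, 30, 20, 42, 40, 31, 67, 94, 87, 98, 65, 79, 82]

[13, 30, 20, 42, 40, 31, 67, 94, 87, 98, 65, 79, 82]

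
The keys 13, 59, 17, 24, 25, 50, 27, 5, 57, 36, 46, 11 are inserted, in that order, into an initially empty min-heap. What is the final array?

Insert 13:
  append 13 at index 0 → [13] (no swap needed)
Insert 59:
  append 59 at index 1 → [13, 59] (no swap needed)
Insert 17:
  append 17 at index 2 → [13, 59, 17] (no swap needed)
Insert 24:
  append 24 at index 3 → [13, 59, 17, 24]
  24 < parent 59 at index 1, swap → [13, 24, 17, 59]
Insert 25:
  append 25 at index 4 → [13, 24, 17, 59, 25] (no swap needed)
Insert 50:
  append 50 at index 5 → [13, 24, 17, 59, 25, 50] (no swap needed)
Insert 27:
  append 27 at index 6 → [13, 24, 17, 59, 25, 50, 27] (no swap needed)
Insert 5:
  append 5 at index 7 → [13, 24, 17, 59, 25, 50, 27, 5]
  5 < parent 59 at index 3, swap → [13, 24, 17, 5, 25, 50, 27, 59]
  5 < parent 24 at index 1, swap → [13, 5, 17, 24, 25, 50, 27, 59]
  5 < parent 13 at index 0, swap → [5, 13, 17, 24, 25, 50, 27, 59]
Insert 57:
  append 57 at index 8 → [5, 13, 17, 24, 25, 50, 27, 59, 57] (no swap needed)
Insert 36:
  append 36 at index 9 → [5, 13, 17, 24, 25, 50, 27, 59, 57, 36] (no swap needed)
Insert 46:
  append 46 at index 10 → [5, 13, 17, 24, 25, 50, 27, 59, 57, 36, 46] (no swap needed)
Insert 11:
  append 11 at index 11 → [5, 13, 17, 24, 25, 50, 27, 59, 57, 36, 46, 11]
  11 < parent 50 at index 5, swap → [5, 13, 17, 24, 25, 11, 27, 59, 57, 36, 46, 50]
  11 < parent 17 at index 2, swap → [5, 13, 11, 24, 25, 17, 27, 59, 57, 36, 46, 50]

[5, 13, 11, 24, 25, 17, 27, 59, 57, 36, 46, 50]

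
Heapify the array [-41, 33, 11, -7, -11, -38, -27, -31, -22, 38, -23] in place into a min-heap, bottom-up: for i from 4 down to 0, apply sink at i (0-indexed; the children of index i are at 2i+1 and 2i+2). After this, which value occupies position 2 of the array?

-38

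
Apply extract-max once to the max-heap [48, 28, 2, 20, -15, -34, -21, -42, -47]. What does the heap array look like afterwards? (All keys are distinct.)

remove root 48; move last element -47 to root → [-47, 28, 2, 20, -15, -34, -21, -42]
-47 vs larger child 28 at index 1, swap → [28, -47, 2, 20, -15, -34, -21, -42]
-47 vs larger child 20 at index 3, swap → [28, 20, 2, -47, -15, -34, -21, -42]
-47 vs only child -42 at index 7, swap → [28, 20, 2, -42, -15, -34, -21, -47]

[28, 20, 2, -42, -15, -34, -21, -47]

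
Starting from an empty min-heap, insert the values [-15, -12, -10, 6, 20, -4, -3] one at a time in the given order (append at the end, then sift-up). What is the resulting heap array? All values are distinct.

[-15, -12, -10, 6, 20, -4, -3]

Insert -15:
  append -15 at index 0 → [-15] (no swap needed)
Insert -12:
  append -12 at index 1 → [-15, -12] (no swap needed)
Insert -10:
  append -10 at index 2 → [-15, -12, -10] (no swap needed)
Insert 6:
  append 6 at index 3 → [-15, -12, -10, 6] (no swap needed)
Insert 20:
  append 20 at index 4 → [-15, -12, -10, 6, 20] (no swap needed)
Insert -4:
  append -4 at index 5 → [-15, -12, -10, 6, 20, -4] (no swap needed)
Insert -3:
  append -3 at index 6 → [-15, -12, -10, 6, 20, -4, -3] (no swap needed)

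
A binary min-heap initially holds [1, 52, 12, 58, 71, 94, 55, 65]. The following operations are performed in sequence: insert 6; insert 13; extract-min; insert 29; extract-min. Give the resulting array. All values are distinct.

[12, 13, 55, 52, 29, 94, 71, 65, 58]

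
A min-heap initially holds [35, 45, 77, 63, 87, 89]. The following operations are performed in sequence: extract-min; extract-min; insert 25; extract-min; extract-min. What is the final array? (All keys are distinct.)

[77, 87, 89]

extract-min → returns 35:
  remove root 35; move last element 89 to root → [89, 45, 77, 63, 87]
  89 vs smaller child 45 at index 1, swap → [45, 89, 77, 63, 87]
  89 vs smaller child 63 at index 3, swap → [45, 63, 77, 89, 87]
extract-min → returns 45:
  remove root 45; move last element 87 to root → [87, 63, 77, 89]
  87 vs smaller child 63 at index 1, swap → [63, 87, 77, 89]
insert 25:
  append 25 at index 4 → [63, 87, 77, 89, 25]
  25 < parent 87 at index 1, swap → [63, 25, 77, 89, 87]
  25 < parent 63 at index 0, swap → [25, 63, 77, 89, 87]
extract-min → returns 25:
  remove root 25; move last element 87 to root → [87, 63, 77, 89]
  87 vs smaller child 63 at index 1, swap → [63, 87, 77, 89]
extract-min → returns 63:
  remove root 63; move last element 89 to root → [89, 87, 77]
  89 vs smaller child 77 at index 2, swap → [77, 87, 89]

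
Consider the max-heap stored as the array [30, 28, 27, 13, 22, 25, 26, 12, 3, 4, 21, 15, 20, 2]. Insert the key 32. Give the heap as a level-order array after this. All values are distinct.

[32, 28, 30, 13, 22, 25, 27, 12, 3, 4, 21, 15, 20, 2, 26]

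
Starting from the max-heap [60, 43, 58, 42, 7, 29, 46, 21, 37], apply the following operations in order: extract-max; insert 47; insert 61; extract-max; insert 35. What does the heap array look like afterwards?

extract-max → returns 60:
  remove root 60; move last element 37 to root → [37, 43, 58, 42, 7, 29, 46, 21]
  37 vs larger child 58 at index 2, swap → [58, 43, 37, 42, 7, 29, 46, 21]
  37 vs larger child 46 at index 6, swap → [58, 43, 46, 42, 7, 29, 37, 21]
insert 47:
  append 47 at index 8 → [58, 43, 46, 42, 7, 29, 37, 21, 47]
  47 > parent 42 at index 3, swap → [58, 43, 46, 47, 7, 29, 37, 21, 42]
  47 > parent 43 at index 1, swap → [58, 47, 46, 43, 7, 29, 37, 21, 42]
insert 61:
  append 61 at index 9 → [58, 47, 46, 43, 7, 29, 37, 21, 42, 61]
  61 > parent 7 at index 4, swap → [58, 47, 46, 43, 61, 29, 37, 21, 42, 7]
  61 > parent 47 at index 1, swap → [58, 61, 46, 43, 47, 29, 37, 21, 42, 7]
  61 > parent 58 at index 0, swap → [61, 58, 46, 43, 47, 29, 37, 21, 42, 7]
extract-max → returns 61:
  remove root 61; move last element 7 to root → [7, 58, 46, 43, 47, 29, 37, 21, 42]
  7 vs larger child 58 at index 1, swap → [58, 7, 46, 43, 47, 29, 37, 21, 42]
  7 vs larger child 47 at index 4, swap → [58, 47, 46, 43, 7, 29, 37, 21, 42]
insert 35:
  append 35 at index 9 → [58, 47, 46, 43, 7, 29, 37, 21, 42, 35]
  35 > parent 7 at index 4, swap → [58, 47, 46, 43, 35, 29, 37, 21, 42, 7]

[58, 47, 46, 43, 35, 29, 37, 21, 42, 7]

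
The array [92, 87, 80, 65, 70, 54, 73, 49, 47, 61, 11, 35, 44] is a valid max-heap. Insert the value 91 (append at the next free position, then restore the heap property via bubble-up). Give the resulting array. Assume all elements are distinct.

append 91 at index 13 → [92, 87, 80, 65, 70, 54, 73, 49, 47, 61, 11, 35, 44, 91]
91 > parent 73 at index 6, swap → [92, 87, 80, 65, 70, 54, 91, 49, 47, 61, 11, 35, 44, 73]
91 > parent 80 at index 2, swap → [92, 87, 91, 65, 70, 54, 80, 49, 47, 61, 11, 35, 44, 73]

[92, 87, 91, 65, 70, 54, 80, 49, 47, 61, 11, 35, 44, 73]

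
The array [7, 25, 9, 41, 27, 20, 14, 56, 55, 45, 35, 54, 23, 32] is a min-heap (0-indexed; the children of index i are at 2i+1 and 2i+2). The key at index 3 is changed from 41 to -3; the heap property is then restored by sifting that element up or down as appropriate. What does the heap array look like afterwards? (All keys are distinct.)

set index 3 from 41 to -3 → [7, 25, 9, -3, 27, 20, 14, 56, 55, 45, 35, 54, 23, 32]
-3 < parent 25 at index 1, swap → [7, -3, 9, 25, 27, 20, 14, 56, 55, 45, 35, 54, 23, 32]
-3 < parent 7 at index 0, swap → [-3, 7, 9, 25, 27, 20, 14, 56, 55, 45, 35, 54, 23, 32]

[-3, 7, 9, 25, 27, 20, 14, 56, 55, 45, 35, 54, 23, 32]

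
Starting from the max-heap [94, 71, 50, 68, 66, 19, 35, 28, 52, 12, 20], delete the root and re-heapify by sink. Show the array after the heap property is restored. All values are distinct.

[71, 68, 50, 52, 66, 19, 35, 28, 20, 12]

remove root 94; move last element 20 to root → [20, 71, 50, 68, 66, 19, 35, 28, 52, 12]
20 vs larger child 71 at index 1, swap → [71, 20, 50, 68, 66, 19, 35, 28, 52, 12]
20 vs larger child 68 at index 3, swap → [71, 68, 50, 20, 66, 19, 35, 28, 52, 12]
20 vs larger child 52 at index 8, swap → [71, 68, 50, 52, 66, 19, 35, 28, 20, 12]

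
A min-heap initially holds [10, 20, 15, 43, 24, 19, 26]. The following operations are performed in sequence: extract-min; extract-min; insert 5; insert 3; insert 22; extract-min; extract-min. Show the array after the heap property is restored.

[19, 20, 26, 22, 24, 43]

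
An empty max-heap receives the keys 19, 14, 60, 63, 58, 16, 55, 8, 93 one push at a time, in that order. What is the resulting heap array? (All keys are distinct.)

[93, 63, 55, 60, 58, 16, 19, 8, 14]

Insert 19:
  append 19 at index 0 → [19] (no swap needed)
Insert 14:
  append 14 at index 1 → [19, 14] (no swap needed)
Insert 60:
  append 60 at index 2 → [19, 14, 60]
  60 > parent 19 at index 0, swap → [60, 14, 19]
Insert 63:
  append 63 at index 3 → [60, 14, 19, 63]
  63 > parent 14 at index 1, swap → [60, 63, 19, 14]
  63 > parent 60 at index 0, swap → [63, 60, 19, 14]
Insert 58:
  append 58 at index 4 → [63, 60, 19, 14, 58] (no swap needed)
Insert 16:
  append 16 at index 5 → [63, 60, 19, 14, 58, 16] (no swap needed)
Insert 55:
  append 55 at index 6 → [63, 60, 19, 14, 58, 16, 55]
  55 > parent 19 at index 2, swap → [63, 60, 55, 14, 58, 16, 19]
Insert 8:
  append 8 at index 7 → [63, 60, 55, 14, 58, 16, 19, 8] (no swap needed)
Insert 93:
  append 93 at index 8 → [63, 60, 55, 14, 58, 16, 19, 8, 93]
  93 > parent 14 at index 3, swap → [63, 60, 55, 93, 58, 16, 19, 8, 14]
  93 > parent 60 at index 1, swap → [63, 93, 55, 60, 58, 16, 19, 8, 14]
  93 > parent 63 at index 0, swap → [93, 63, 55, 60, 58, 16, 19, 8, 14]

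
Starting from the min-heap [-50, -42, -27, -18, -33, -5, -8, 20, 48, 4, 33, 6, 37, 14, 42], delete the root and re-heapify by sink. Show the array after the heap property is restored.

remove root -50; move last element 42 to root → [42, -42, -27, -18, -33, -5, -8, 20, 48, 4, 33, 6, 37, 14]
42 vs smaller child -42 at index 1, swap → [-42, 42, -27, -18, -33, -5, -8, 20, 48, 4, 33, 6, 37, 14]
42 vs smaller child -33 at index 4, swap → [-42, -33, -27, -18, 42, -5, -8, 20, 48, 4, 33, 6, 37, 14]
42 vs smaller child 4 at index 9, swap → [-42, -33, -27, -18, 4, -5, -8, 20, 48, 42, 33, 6, 37, 14]

[-42, -33, -27, -18, 4, -5, -8, 20, 48, 42, 33, 6, 37, 14]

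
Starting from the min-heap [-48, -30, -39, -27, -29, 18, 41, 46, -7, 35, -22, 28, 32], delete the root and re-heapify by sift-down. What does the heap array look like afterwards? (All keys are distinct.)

remove root -48; move last element 32 to root → [32, -30, -39, -27, -29, 18, 41, 46, -7, 35, -22, 28]
32 vs smaller child -39 at index 2, swap → [-39, -30, 32, -27, -29, 18, 41, 46, -7, 35, -22, 28]
32 vs smaller child 18 at index 5, swap → [-39, -30, 18, -27, -29, 32, 41, 46, -7, 35, -22, 28]
32 vs only child 28 at index 11, swap → [-39, -30, 18, -27, -29, 28, 41, 46, -7, 35, -22, 32]

[-39, -30, 18, -27, -29, 28, 41, 46, -7, 35, -22, 32]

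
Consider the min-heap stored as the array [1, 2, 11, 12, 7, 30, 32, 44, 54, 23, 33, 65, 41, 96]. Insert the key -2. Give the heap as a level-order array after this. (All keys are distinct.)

append -2 at index 14 → [1, 2, 11, 12, 7, 30, 32, 44, 54, 23, 33, 65, 41, 96, -2]
-2 < parent 32 at index 6, swap → [1, 2, 11, 12, 7, 30, -2, 44, 54, 23, 33, 65, 41, 96, 32]
-2 < parent 11 at index 2, swap → [1, 2, -2, 12, 7, 30, 11, 44, 54, 23, 33, 65, 41, 96, 32]
-2 < parent 1 at index 0, swap → [-2, 2, 1, 12, 7, 30, 11, 44, 54, 23, 33, 65, 41, 96, 32]

[-2, 2, 1, 12, 7, 30, 11, 44, 54, 23, 33, 65, 41, 96, 32]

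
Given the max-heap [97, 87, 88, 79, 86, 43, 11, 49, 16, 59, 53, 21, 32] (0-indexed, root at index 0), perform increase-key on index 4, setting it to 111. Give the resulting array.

[111, 97, 88, 79, 87, 43, 11, 49, 16, 59, 53, 21, 32]

set index 4 from 86 to 111 → [97, 87, 88, 79, 111, 43, 11, 49, 16, 59, 53, 21, 32]
111 > parent 87 at index 1, swap → [97, 111, 88, 79, 87, 43, 11, 49, 16, 59, 53, 21, 32]
111 > parent 97 at index 0, swap → [111, 97, 88, 79, 87, 43, 11, 49, 16, 59, 53, 21, 32]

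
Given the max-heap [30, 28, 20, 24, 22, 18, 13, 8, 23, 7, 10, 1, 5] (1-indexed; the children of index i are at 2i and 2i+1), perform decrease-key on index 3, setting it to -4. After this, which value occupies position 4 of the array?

set index 3 from 20 to -4 → [30, 28, -4, 24, 22, 18, 13, 8, 23, 7, 10, 1, 5]
-4 vs larger child 18 at index 6, swap → [30, 28, 18, 24, 22, -4, 13, 8, 23, 7, 10, 1, 5]
-4 vs larger child 5 at index 13, swap → [30, 28, 18, 24, 22, 5, 13, 8, 23, 7, 10, 1, -4]
resulting array: [30, 28, 18, 24, 22, 5, 13, 8, 23, 7, 10, 1, -4]

24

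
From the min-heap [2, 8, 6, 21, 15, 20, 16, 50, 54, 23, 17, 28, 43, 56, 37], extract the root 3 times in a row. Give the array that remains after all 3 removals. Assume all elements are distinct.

[15, 17, 16, 21, 23, 20, 37, 50, 54, 43, 56, 28]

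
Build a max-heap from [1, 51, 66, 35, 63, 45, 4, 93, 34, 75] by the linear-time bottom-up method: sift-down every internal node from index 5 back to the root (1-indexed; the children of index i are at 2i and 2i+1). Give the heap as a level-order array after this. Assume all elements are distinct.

[93, 75, 66, 51, 63, 45, 4, 35, 34, 1]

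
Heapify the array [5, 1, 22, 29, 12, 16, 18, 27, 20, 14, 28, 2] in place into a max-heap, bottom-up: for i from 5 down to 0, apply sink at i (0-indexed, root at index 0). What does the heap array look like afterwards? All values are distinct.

[29, 28, 22, 27, 14, 16, 18, 1, 20, 5, 12, 2]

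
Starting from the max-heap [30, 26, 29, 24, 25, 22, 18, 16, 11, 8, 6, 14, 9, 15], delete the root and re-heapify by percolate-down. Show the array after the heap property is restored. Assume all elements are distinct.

remove root 30; move last element 15 to root → [15, 26, 29, 24, 25, 22, 18, 16, 11, 8, 6, 14, 9]
15 vs larger child 29 at index 2, swap → [29, 26, 15, 24, 25, 22, 18, 16, 11, 8, 6, 14, 9]
15 vs larger child 22 at index 5, swap → [29, 26, 22, 24, 25, 15, 18, 16, 11, 8, 6, 14, 9]

[29, 26, 22, 24, 25, 15, 18, 16, 11, 8, 6, 14, 9]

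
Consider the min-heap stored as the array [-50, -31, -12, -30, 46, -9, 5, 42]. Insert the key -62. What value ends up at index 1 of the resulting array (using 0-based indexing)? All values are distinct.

append -62 at index 8 → [-50, -31, -12, -30, 46, -9, 5, 42, -62]
-62 < parent -30 at index 3, swap → [-50, -31, -12, -62, 46, -9, 5, 42, -30]
-62 < parent -31 at index 1, swap → [-50, -62, -12, -31, 46, -9, 5, 42, -30]
-62 < parent -50 at index 0, swap → [-62, -50, -12, -31, 46, -9, 5, 42, -30]
resulting array: [-62, -50, -12, -31, 46, -9, 5, 42, -30]

-50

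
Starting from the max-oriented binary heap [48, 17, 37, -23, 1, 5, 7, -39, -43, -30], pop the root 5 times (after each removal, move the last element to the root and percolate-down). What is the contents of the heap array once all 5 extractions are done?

extract-max #1 returns 48:
  remove root 48; move last element -30 to root → [-30, 17, 37, -23, 1, 5, 7, -39, -43]
  -30 vs larger child 37 at index 2, swap → [37, 17, -30, -23, 1, 5, 7, -39, -43]
  -30 vs larger child 7 at index 6, swap → [37, 17, 7, -23, 1, 5, -30, -39, -43]
extract-max #2 returns 37:
  remove root 37; move last element -43 to root → [-43, 17, 7, -23, 1, 5, -30, -39]
  -43 vs larger child 17 at index 1, swap → [17, -43, 7, -23, 1, 5, -30, -39]
  -43 vs larger child 1 at index 4, swap → [17, 1, 7, -23, -43, 5, -30, -39]
extract-max #3 returns 17:
  remove root 17; move last element -39 to root → [-39, 1, 7, -23, -43, 5, -30]
  -39 vs larger child 7 at index 2, swap → [7, 1, -39, -23, -43, 5, -30]
  -39 vs larger child 5 at index 5, swap → [7, 1, 5, -23, -43, -39, -30]
extract-max #4 returns 7:
  remove root 7; move last element -30 to root → [-30, 1, 5, -23, -43, -39]
  -30 vs larger child 5 at index 2, swap → [5, 1, -30, -23, -43, -39]
extract-max #5 returns 5:
  remove root 5; move last element -39 to root → [-39, 1, -30, -23, -43]
  -39 vs larger child 1 at index 1, swap → [1, -39, -30, -23, -43]
  -39 vs larger child -23 at index 3, swap → [1, -23, -30, -39, -43]

[1, -23, -30, -39, -43]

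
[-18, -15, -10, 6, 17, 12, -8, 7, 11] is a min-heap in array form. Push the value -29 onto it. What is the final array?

append -29 at index 9 → [-18, -15, -10, 6, 17, 12, -8, 7, 11, -29]
-29 < parent 17 at index 4, swap → [-18, -15, -10, 6, -29, 12, -8, 7, 11, 17]
-29 < parent -15 at index 1, swap → [-18, -29, -10, 6, -15, 12, -8, 7, 11, 17]
-29 < parent -18 at index 0, swap → [-29, -18, -10, 6, -15, 12, -8, 7, 11, 17]

[-29, -18, -10, 6, -15, 12, -8, 7, 11, 17]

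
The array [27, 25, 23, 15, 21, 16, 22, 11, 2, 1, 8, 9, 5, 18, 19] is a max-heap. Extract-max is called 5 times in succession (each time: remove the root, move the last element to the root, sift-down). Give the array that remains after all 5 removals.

[19, 15, 18, 11, 9, 16, 5, 8, 2, 1]

extract-max #1 returns 27:
  remove root 27; move last element 19 to root → [19, 25, 23, 15, 21, 16, 22, 11, 2, 1, 8, 9, 5, 18]
  19 vs larger child 25 at index 1, swap → [25, 19, 23, 15, 21, 16, 22, 11, 2, 1, 8, 9, 5, 18]
  19 vs larger child 21 at index 4, swap → [25, 21, 23, 15, 19, 16, 22, 11, 2, 1, 8, 9, 5, 18]
extract-max #2 returns 25:
  remove root 25; move last element 18 to root → [18, 21, 23, 15, 19, 16, 22, 11, 2, 1, 8, 9, 5]
  18 vs larger child 23 at index 2, swap → [23, 21, 18, 15, 19, 16, 22, 11, 2, 1, 8, 9, 5]
  18 vs larger child 22 at index 6, swap → [23, 21, 22, 15, 19, 16, 18, 11, 2, 1, 8, 9, 5]
extract-max #3 returns 23:
  remove root 23; move last element 5 to root → [5, 21, 22, 15, 19, 16, 18, 11, 2, 1, 8, 9]
  5 vs larger child 22 at index 2, swap → [22, 21, 5, 15, 19, 16, 18, 11, 2, 1, 8, 9]
  5 vs larger child 18 at index 6, swap → [22, 21, 18, 15, 19, 16, 5, 11, 2, 1, 8, 9]
extract-max #4 returns 22:
  remove root 22; move last element 9 to root → [9, 21, 18, 15, 19, 16, 5, 11, 2, 1, 8]
  9 vs larger child 21 at index 1, swap → [21, 9, 18, 15, 19, 16, 5, 11, 2, 1, 8]
  9 vs larger child 19 at index 4, swap → [21, 19, 18, 15, 9, 16, 5, 11, 2, 1, 8]
extract-max #5 returns 21:
  remove root 21; move last element 8 to root → [8, 19, 18, 15, 9, 16, 5, 11, 2, 1]
  8 vs larger child 19 at index 1, swap → [19, 8, 18, 15, 9, 16, 5, 11, 2, 1]
  8 vs larger child 15 at index 3, swap → [19, 15, 18, 8, 9, 16, 5, 11, 2, 1]
  8 vs larger child 11 at index 7, swap → [19, 15, 18, 11, 9, 16, 5, 8, 2, 1]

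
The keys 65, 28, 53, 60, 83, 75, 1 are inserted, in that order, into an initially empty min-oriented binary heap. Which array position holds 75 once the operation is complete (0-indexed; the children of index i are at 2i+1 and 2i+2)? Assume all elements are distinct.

Insert 65:
  append 65 at index 0 → [65] (no swap needed)
Insert 28:
  append 28 at index 1 → [65, 28]
  28 < parent 65 at index 0, swap → [28, 65]
Insert 53:
  append 53 at index 2 → [28, 65, 53] (no swap needed)
Insert 60:
  append 60 at index 3 → [28, 65, 53, 60]
  60 < parent 65 at index 1, swap → [28, 60, 53, 65]
Insert 83:
  append 83 at index 4 → [28, 60, 53, 65, 83] (no swap needed)
Insert 75:
  append 75 at index 5 → [28, 60, 53, 65, 83, 75] (no swap needed)
Insert 1:
  append 1 at index 6 → [28, 60, 53, 65, 83, 75, 1]
  1 < parent 53 at index 2, swap → [28, 60, 1, 65, 83, 75, 53]
  1 < parent 28 at index 0, swap → [1, 60, 28, 65, 83, 75, 53]
resulting array: [1, 60, 28, 65, 83, 75, 53]

5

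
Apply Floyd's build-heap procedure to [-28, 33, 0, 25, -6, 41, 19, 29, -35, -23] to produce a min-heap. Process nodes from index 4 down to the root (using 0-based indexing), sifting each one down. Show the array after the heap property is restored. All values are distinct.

[-35, -28, 0, 25, -23, 41, 19, 29, 33, -6]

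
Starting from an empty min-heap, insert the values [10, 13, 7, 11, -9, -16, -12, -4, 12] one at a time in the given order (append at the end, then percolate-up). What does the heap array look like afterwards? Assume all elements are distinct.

Insert 10:
  append 10 at index 0 → [10] (no swap needed)
Insert 13:
  append 13 at index 1 → [10, 13] (no swap needed)
Insert 7:
  append 7 at index 2 → [10, 13, 7]
  7 < parent 10 at index 0, swap → [7, 13, 10]
Insert 11:
  append 11 at index 3 → [7, 13, 10, 11]
  11 < parent 13 at index 1, swap → [7, 11, 10, 13]
Insert -9:
  append -9 at index 4 → [7, 11, 10, 13, -9]
  -9 < parent 11 at index 1, swap → [7, -9, 10, 13, 11]
  -9 < parent 7 at index 0, swap → [-9, 7, 10, 13, 11]
Insert -16:
  append -16 at index 5 → [-9, 7, 10, 13, 11, -16]
  -16 < parent 10 at index 2, swap → [-9, 7, -16, 13, 11, 10]
  -16 < parent -9 at index 0, swap → [-16, 7, -9, 13, 11, 10]
Insert -12:
  append -12 at index 6 → [-16, 7, -9, 13, 11, 10, -12]
  -12 < parent -9 at index 2, swap → [-16, 7, -12, 13, 11, 10, -9]
Insert -4:
  append -4 at index 7 → [-16, 7, -12, 13, 11, 10, -9, -4]
  -4 < parent 13 at index 3, swap → [-16, 7, -12, -4, 11, 10, -9, 13]
  -4 < parent 7 at index 1, swap → [-16, -4, -12, 7, 11, 10, -9, 13]
Insert 12:
  append 12 at index 8 → [-16, -4, -12, 7, 11, 10, -9, 13, 12] (no swap needed)

[-16, -4, -12, 7, 11, 10, -9, 13, 12]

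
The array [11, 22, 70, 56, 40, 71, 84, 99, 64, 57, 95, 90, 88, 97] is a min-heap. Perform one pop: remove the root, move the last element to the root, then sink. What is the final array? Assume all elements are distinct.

[22, 40, 70, 56, 57, 71, 84, 99, 64, 97, 95, 90, 88]

remove root 11; move last element 97 to root → [97, 22, 70, 56, 40, 71, 84, 99, 64, 57, 95, 90, 88]
97 vs smaller child 22 at index 1, swap → [22, 97, 70, 56, 40, 71, 84, 99, 64, 57, 95, 90, 88]
97 vs smaller child 40 at index 4, swap → [22, 40, 70, 56, 97, 71, 84, 99, 64, 57, 95, 90, 88]
97 vs smaller child 57 at index 9, swap → [22, 40, 70, 56, 57, 71, 84, 99, 64, 97, 95, 90, 88]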